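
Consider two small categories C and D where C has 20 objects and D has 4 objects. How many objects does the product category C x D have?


The product category C x D has objects that are pairs (c, d).
Number of pairs = |Ob(C)| * |Ob(D)| = 20 * 4 = 80

80


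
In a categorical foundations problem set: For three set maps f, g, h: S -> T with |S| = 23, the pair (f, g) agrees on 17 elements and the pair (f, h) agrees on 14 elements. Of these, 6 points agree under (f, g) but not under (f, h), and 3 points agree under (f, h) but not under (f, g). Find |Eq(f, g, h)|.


Eq(f, g, h) is the triple-agreement set: points in S where all three
maps take the same value. Using inclusion-exclusion on the pairwise data:
Pair (f, g) agrees on 17 points; pair (f, h) on 14 points.
Points agreeing under (f, g) but not (f, h) = 6; under (f, h) but not (f, g) = 3.
Triple-agreement = agreement-in-(f, g) minus points that agree under (f, g) but not (f, h):
|Eq(f, g, h)| = 17 - 6 = 11
(cross-check via (f, h): 14 - 3 = 11.)

11


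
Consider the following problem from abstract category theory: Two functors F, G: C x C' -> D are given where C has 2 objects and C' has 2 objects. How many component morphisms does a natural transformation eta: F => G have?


A natural transformation eta: F => G assigns one component morphism per
object of the domain category.
The domain is the product category C x C', so
|Ob(C x C')| = |Ob(C)| * |Ob(C')| = 2 * 2 = 4.
Therefore eta has 4 component morphisms.

4


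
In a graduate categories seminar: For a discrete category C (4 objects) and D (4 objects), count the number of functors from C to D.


A functor from a discrete category C to D is determined by
where each object maps. Each of the 4 objects of C can map
to any of the 4 objects of D independently.
Number of functors = 4^4 = 256

256


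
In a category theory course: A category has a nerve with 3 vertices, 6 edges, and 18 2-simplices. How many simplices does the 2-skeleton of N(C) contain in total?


The 2-skeleton of the nerve N(C) consists of simplices in dimensions 0, 1, 2:
  |N(C)_0| = 3 (objects)
  |N(C)_1| = 6 (morphisms)
  |N(C)_2| = 18 (composable pairs)
Total = 3 + 6 + 18 = 27

27


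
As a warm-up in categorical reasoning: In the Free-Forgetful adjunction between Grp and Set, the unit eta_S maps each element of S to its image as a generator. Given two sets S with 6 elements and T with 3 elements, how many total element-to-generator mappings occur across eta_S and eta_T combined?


The unit eta_X: X -> U(F(X)) of the Free-Forgetful adjunction
maps each element of X to a generator of F(X). For X = S + T (disjoint
union in Set), |S + T| = |S| + |T|.
Total mappings = 6 + 3 = 9.

9


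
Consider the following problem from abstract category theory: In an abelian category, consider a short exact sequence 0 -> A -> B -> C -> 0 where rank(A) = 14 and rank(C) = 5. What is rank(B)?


For a short exact sequence 0 -> A -> B -> C -> 0,
rank is additive: rank(B) = rank(A) + rank(C).
rank(B) = 14 + 5 = 19

19


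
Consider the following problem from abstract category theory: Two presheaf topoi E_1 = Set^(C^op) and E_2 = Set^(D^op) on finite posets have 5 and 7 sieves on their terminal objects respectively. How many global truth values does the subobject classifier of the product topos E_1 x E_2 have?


In a product of presheaf topoi E_1 x E_2, the subobject classifier
is Omega = Omega_1 x Omega_2 (componentwise), so
|Omega(top)| = |Omega_1(top_1)| * |Omega_2(top_2)|.
= 5 * 7 = 35.

35


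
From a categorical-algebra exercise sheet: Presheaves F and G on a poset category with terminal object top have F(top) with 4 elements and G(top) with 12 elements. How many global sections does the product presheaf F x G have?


Global sections of a presheaf on a poset with terminal top satisfy
Gamma(H) ~ H(top). Presheaves admit pointwise products, so
(F x G)(top) = F(top) x G(top) (Cartesian product).
|Gamma(F x G)| = |F(top)| * |G(top)| = 4 * 12 = 48.

48


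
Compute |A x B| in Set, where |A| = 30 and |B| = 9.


In Set, the product A x B is the Cartesian product.
By the universal property, |A x B| = |A| * |B|.
|A x B| = 30 * 9 = 270

270


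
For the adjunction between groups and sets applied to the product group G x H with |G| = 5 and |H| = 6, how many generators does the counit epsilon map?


The counit epsilon_K: F(U(K)) -> K of the Free-Forgetful adjunction
maps |K| generators of F(U(K)) into K. For K = G x H (the product group),
|G x H| = |G| * |H|.
Total generators mapped = 5 * 6 = 30.

30


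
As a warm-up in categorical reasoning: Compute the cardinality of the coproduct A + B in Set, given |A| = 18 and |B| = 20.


In Set, the coproduct A + B is the disjoint union.
|A + B| = |A| + |B| = 18 + 20 = 38

38


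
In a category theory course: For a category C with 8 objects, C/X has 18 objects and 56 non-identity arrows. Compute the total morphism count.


In the slice category C/X, objects are morphisms to X.
Identity morphisms: 18 (one per object of C/X).
Non-identity morphisms: 56.
Total = 18 + 56 = 74

74


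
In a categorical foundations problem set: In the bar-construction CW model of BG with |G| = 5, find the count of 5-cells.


In the bar-construction CW model of BG, the n-cells are indexed by
n-tuples [g_1|...|g_n] of non-identity elements of G (degenerate
simplices with some g_i = e do not contribute cells), so there are
(|G| - 1)^n n-cells.
For dim = 5 with |G| = 5:
cells = (5 - 1)^5 = 4^5 = 1024

1024


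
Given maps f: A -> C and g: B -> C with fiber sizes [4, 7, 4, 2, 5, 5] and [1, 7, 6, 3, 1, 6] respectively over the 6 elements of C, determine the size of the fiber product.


The pullback A x_C B consists of pairs (a, b) with f(a) = g(b).
For each element c in C, the fiber product has |f^-1(c)| * |g^-1(c)| elements.
Summing over C: 4 * 1 + 7 * 7 + 4 * 6 + 2 * 3 + 5 * 1 + 5 * 6
= 4 + 49 + 24 + 6 + 5 + 30 = 118

118


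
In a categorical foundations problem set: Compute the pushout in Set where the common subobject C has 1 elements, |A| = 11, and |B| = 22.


The pushout A +_C B identifies the images of C in A and B.
|A +_C B| = |A| + |B| - |C| (for injections).
= 11 + 22 - 1 = 32

32


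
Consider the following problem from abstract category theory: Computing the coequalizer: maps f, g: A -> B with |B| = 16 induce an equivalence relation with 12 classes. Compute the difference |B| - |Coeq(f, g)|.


The coequalizer Coeq(f, g) = B / ~ has one element per equivalence class.
|B| = 16, |Coeq(f, g)| = 12.
|B| - |Coeq(f, g)| = 16 - 12 = 4.

4


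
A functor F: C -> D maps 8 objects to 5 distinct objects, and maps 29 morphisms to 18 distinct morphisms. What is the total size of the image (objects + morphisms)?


The image of F consists of distinct objects and distinct morphisms.
|Im(F)| on objects = 5
|Im(F)| on morphisms = 18
Total image cardinality = 5 + 18 = 23

23


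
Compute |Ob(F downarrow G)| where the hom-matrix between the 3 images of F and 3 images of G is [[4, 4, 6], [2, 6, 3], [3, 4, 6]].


Objects of (F downarrow G) are triples (a, b, h: F(a)->G(b)).
The count equals the sum of all entries in the hom-matrix.
sum(row 0) = 14
sum(row 1) = 11
sum(row 2) = 13
Grand total = 38

38


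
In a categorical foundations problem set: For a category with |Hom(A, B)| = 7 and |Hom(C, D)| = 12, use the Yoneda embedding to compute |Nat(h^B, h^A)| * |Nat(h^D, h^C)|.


By the Yoneda lemma, Nat(h^B, h^A) is isomorphic to Hom(A, B),
so |Nat(h^B, h^A)| = |Hom(A, B)| and |Nat(h^D, h^C)| = |Hom(C, D)|.
|Hom(A, B)| = 7, |Hom(C, D)| = 12.
|Nat(h^B, h^A) x Nat(h^D, h^C)| = 7 * 12 = 84

84


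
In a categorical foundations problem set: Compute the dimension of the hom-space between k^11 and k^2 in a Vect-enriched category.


In Vect-enriched categories, Hom(k^n, k^m) is the space of m x n matrices.
dim(Hom(k^11, k^2)) = 2 * 11 = 22

22


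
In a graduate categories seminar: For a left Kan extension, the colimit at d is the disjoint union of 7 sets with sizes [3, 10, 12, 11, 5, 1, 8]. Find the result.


Pointwise, the left Kan extension (Lan_F H)(d) is the colimit, indexed
by the comma category (F downarrow d), of H composed with the
projection (F downarrow d) -> C. Here that colimit is given
as a coproduct (disjoint union) of sets, so its cardinality is the
sum of the sizes of the summands.
Coproduct of sets with sizes: 3 + 10 + 12 + 11 + 5 + 1 + 8
= 50

50


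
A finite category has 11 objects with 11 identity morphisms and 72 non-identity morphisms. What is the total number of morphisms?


Each object has an identity morphism, giving 11 identities.
Adding the 72 non-identity morphisms:
Total = 11 + 72 = 83

83


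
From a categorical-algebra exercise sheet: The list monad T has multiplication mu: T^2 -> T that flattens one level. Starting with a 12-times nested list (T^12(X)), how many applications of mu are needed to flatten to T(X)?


Each application of mu: T^2 -> T removes one layer of nesting.
Starting at depth 12 (i.e., T^12(X)), we need to reach T(X).
Number of mu applications = 12 - 1 = 11

11


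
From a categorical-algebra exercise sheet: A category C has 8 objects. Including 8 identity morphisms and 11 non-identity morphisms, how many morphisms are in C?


Each object has an identity morphism, giving 8 identities.
Adding the 11 non-identity morphisms:
Total = 8 + 11 = 19

19


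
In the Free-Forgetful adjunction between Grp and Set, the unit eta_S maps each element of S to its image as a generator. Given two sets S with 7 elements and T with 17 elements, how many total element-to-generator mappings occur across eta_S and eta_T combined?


The unit eta_X: X -> U(F(X)) of the Free-Forgetful adjunction
maps each element of X to a generator of F(X). For X = S + T (disjoint
union in Set), |S + T| = |S| + |T|.
Total mappings = 7 + 17 = 24.

24


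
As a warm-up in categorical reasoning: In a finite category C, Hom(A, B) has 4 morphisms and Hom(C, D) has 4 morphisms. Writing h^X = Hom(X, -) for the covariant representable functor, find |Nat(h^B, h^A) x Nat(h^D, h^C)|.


By the Yoneda lemma, Nat(h^B, h^A) is isomorphic to Hom(A, B),
so |Nat(h^B, h^A)| = |Hom(A, B)| and |Nat(h^D, h^C)| = |Hom(C, D)|.
|Hom(A, B)| = 4, |Hom(C, D)| = 4.
|Nat(h^B, h^A) x Nat(h^D, h^C)| = 4 * 4 = 16

16


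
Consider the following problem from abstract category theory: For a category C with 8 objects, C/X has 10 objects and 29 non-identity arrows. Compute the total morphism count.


In the slice category C/X, objects are morphisms to X.
Identity morphisms: 10 (one per object of C/X).
Non-identity morphisms: 29.
Total = 10 + 29 = 39

39


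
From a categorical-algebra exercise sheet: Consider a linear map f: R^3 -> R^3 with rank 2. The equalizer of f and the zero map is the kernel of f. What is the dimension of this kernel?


The equalizer of f and the zero map is ker(f).
By the rank-nullity theorem: dim(ker(f)) = dim(domain) - rank(f).
dim(ker(f)) = 3 - 2 = 1

1


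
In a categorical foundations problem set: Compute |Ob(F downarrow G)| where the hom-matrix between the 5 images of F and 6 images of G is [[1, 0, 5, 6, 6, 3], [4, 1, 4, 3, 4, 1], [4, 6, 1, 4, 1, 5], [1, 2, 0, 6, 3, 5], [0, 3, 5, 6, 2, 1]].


Objects of (F downarrow G) are triples (a, b, h: F(a)->G(b)).
The count equals the sum of all entries in the hom-matrix.
sum(row 0) = 21
sum(row 1) = 17
sum(row 2) = 21
sum(row 3) = 17
sum(row 4) = 17
Grand total = 93

93


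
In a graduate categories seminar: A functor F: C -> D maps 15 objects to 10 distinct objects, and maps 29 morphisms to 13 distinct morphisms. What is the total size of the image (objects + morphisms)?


The image of F consists of distinct objects and distinct morphisms.
|Im(F)| on objects = 10
|Im(F)| on morphisms = 13
Total image cardinality = 10 + 13 = 23

23


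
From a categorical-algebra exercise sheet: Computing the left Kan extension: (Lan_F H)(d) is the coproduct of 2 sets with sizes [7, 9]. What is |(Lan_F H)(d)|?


Pointwise, the left Kan extension (Lan_F H)(d) is the colimit, indexed
by the comma category (F downarrow d), of H composed with the
projection (F downarrow d) -> C. Here that colimit is given
as a coproduct (disjoint union) of sets, so its cardinality is the
sum of the sizes of the summands.
Coproduct of sets with sizes: 7 + 9
= 16

16


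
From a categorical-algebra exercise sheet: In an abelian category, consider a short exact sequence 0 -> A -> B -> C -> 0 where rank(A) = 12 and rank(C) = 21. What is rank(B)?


For a short exact sequence 0 -> A -> B -> C -> 0,
rank is additive: rank(B) = rank(A) + rank(C).
rank(B) = 12 + 21 = 33

33


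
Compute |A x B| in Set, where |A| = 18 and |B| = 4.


In Set, the product A x B is the Cartesian product.
By the universal property, |A x B| = |A| * |B|.
|A x B| = 18 * 4 = 72

72


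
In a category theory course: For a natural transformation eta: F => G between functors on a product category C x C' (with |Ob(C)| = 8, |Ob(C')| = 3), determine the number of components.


A natural transformation eta: F => G assigns one component morphism per
object of the domain category.
The domain is the product category C x C', so
|Ob(C x C')| = |Ob(C)| * |Ob(C')| = 8 * 3 = 24.
Therefore eta has 24 component morphisms.

24


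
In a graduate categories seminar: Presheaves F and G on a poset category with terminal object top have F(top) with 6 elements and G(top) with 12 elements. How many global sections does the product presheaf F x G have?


Global sections of a presheaf on a poset with terminal top satisfy
Gamma(H) ~ H(top). Presheaves admit pointwise products, so
(F x G)(top) = F(top) x G(top) (Cartesian product).
|Gamma(F x G)| = |F(top)| * |G(top)| = 6 * 12 = 72.

72


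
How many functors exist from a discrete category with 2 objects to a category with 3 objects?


A functor from a discrete category C to D is determined by
where each object maps. Each of the 2 objects of C can map
to any of the 3 objects of D independently.
Number of functors = 3^2 = 9

9


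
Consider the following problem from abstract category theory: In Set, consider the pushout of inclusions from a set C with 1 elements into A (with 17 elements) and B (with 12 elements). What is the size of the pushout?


The pushout A +_C B identifies the images of C in A and B.
|A +_C B| = |A| + |B| - |C| (for injections).
= 17 + 12 - 1 = 28

28


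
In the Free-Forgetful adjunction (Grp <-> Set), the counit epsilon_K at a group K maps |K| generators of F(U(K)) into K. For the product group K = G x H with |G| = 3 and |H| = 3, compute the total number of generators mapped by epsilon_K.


The counit epsilon_K: F(U(K)) -> K of the Free-Forgetful adjunction
maps |K| generators of F(U(K)) into K. For K = G x H (the product group),
|G x H| = |G| * |H|.
Total generators mapped = 3 * 3 = 9.

9


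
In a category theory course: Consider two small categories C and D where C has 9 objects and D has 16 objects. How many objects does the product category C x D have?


The product category C x D has objects that are pairs (c, d).
Number of pairs = |Ob(C)| * |Ob(D)| = 9 * 16 = 144

144


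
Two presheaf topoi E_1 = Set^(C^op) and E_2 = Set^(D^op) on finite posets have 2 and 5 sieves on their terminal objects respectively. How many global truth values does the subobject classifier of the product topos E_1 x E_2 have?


In a product of presheaf topoi E_1 x E_2, the subobject classifier
is Omega = Omega_1 x Omega_2 (componentwise), so
|Omega(top)| = |Omega_1(top_1)| * |Omega_2(top_2)|.
= 2 * 5 = 10.

10


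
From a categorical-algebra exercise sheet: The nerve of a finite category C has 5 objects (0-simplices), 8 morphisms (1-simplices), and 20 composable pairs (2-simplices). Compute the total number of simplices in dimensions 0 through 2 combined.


The 2-skeleton of the nerve N(C) consists of simplices in dimensions 0, 1, 2:
  |N(C)_0| = 5 (objects)
  |N(C)_1| = 8 (morphisms)
  |N(C)_2| = 20 (composable pairs)
Total = 5 + 8 + 20 = 33

33


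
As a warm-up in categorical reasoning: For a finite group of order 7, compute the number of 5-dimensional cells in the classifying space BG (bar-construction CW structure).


In the bar-construction CW model of BG, the n-cells are indexed by
n-tuples [g_1|...|g_n] of non-identity elements of G (degenerate
simplices with some g_i = e do not contribute cells), so there are
(|G| - 1)^n n-cells.
For dim = 5 with |G| = 7:
cells = (7 - 1)^5 = 6^5 = 7776

7776


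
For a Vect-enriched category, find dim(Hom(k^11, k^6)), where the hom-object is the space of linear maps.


In Vect-enriched categories, Hom(k^n, k^m) is the space of m x n matrices.
dim(Hom(k^11, k^6)) = 6 * 11 = 66

66


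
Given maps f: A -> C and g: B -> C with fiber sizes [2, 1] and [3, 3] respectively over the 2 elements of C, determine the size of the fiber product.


The pullback A x_C B consists of pairs (a, b) with f(a) = g(b).
For each element c in C, the fiber product has |f^-1(c)| * |g^-1(c)| elements.
Summing over C: 2 * 3 + 1 * 3
= 6 + 3 = 9

9


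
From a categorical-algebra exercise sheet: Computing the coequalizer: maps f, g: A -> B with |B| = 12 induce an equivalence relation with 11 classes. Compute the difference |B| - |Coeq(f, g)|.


The coequalizer Coeq(f, g) = B / ~ has one element per equivalence class.
|B| = 12, |Coeq(f, g)| = 11.
|B| - |Coeq(f, g)| = 12 - 11 = 1.

1


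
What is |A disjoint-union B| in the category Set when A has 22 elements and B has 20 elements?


In Set, the coproduct A + B is the disjoint union.
|A + B| = |A| + |B| = 22 + 20 = 42

42


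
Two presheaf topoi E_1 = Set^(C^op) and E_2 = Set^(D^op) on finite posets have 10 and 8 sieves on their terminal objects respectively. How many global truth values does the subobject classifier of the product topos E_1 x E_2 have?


In a product of presheaf topoi E_1 x E_2, the subobject classifier
is Omega = Omega_1 x Omega_2 (componentwise), so
|Omega(top)| = |Omega_1(top_1)| * |Omega_2(top_2)|.
= 10 * 8 = 80.

80


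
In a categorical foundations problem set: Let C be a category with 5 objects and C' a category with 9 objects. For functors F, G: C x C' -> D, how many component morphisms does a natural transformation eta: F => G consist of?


A natural transformation eta: F => G assigns one component morphism per
object of the domain category.
The domain is the product category C x C', so
|Ob(C x C')| = |Ob(C)| * |Ob(C')| = 5 * 9 = 45.
Therefore eta has 45 component morphisms.

45


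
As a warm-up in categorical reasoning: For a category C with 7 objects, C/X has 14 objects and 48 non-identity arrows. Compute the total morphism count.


In the slice category C/X, objects are morphisms to X.
Identity morphisms: 14 (one per object of C/X).
Non-identity morphisms: 48.
Total = 14 + 48 = 62

62


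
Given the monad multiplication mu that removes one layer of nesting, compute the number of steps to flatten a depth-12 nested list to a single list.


Each application of mu: T^2 -> T removes one layer of nesting.
Starting at depth 12 (i.e., T^12(X)), we need to reach T(X).
Number of mu applications = 12 - 1 = 11

11


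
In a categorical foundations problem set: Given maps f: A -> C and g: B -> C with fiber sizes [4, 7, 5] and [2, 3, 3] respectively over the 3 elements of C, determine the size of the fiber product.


The pullback A x_C B consists of pairs (a, b) with f(a) = g(b).
For each element c in C, the fiber product has |f^-1(c)| * |g^-1(c)| elements.
Summing over C: 4 * 2 + 7 * 3 + 5 * 3
= 8 + 21 + 15 = 44

44


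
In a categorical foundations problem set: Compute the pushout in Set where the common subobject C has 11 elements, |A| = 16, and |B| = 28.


The pushout A +_C B identifies the images of C in A and B.
|A +_C B| = |A| + |B| - |C| (for injections).
= 16 + 28 - 11 = 33

33


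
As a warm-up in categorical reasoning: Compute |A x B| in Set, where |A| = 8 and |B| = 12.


In Set, the product A x B is the Cartesian product.
By the universal property, |A x B| = |A| * |B|.
|A x B| = 8 * 12 = 96

96


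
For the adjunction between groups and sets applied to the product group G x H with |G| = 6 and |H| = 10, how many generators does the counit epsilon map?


The counit epsilon_K: F(U(K)) -> K of the Free-Forgetful adjunction
maps |K| generators of F(U(K)) into K. For K = G x H (the product group),
|G x H| = |G| * |H|.
Total generators mapped = 6 * 10 = 60.

60


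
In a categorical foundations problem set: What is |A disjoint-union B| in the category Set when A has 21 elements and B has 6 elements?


In Set, the coproduct A + B is the disjoint union.
|A + B| = |A| + |B| = 21 + 6 = 27

27


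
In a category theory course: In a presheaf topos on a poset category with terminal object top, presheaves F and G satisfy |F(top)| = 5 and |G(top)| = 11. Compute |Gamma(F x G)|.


Global sections of a presheaf on a poset with terminal top satisfy
Gamma(H) ~ H(top). Presheaves admit pointwise products, so
(F x G)(top) = F(top) x G(top) (Cartesian product).
|Gamma(F x G)| = |F(top)| * |G(top)| = 5 * 11 = 55.

55


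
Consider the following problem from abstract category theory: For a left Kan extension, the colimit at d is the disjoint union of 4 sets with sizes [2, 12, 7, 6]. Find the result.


Pointwise, the left Kan extension (Lan_F H)(d) is the colimit, indexed
by the comma category (F downarrow d), of H composed with the
projection (F downarrow d) -> C. Here that colimit is given
as a coproduct (disjoint union) of sets, so its cardinality is the
sum of the sizes of the summands.
Coproduct of sets with sizes: 2 + 12 + 7 + 6
= 27

27


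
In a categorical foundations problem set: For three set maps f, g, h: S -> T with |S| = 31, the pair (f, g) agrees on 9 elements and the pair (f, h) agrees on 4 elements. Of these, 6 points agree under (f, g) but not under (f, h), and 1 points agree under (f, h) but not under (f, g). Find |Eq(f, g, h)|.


Eq(f, g, h) is the triple-agreement set: points in S where all three
maps take the same value. Using inclusion-exclusion on the pairwise data:
Pair (f, g) agrees on 9 points; pair (f, h) on 4 points.
Points agreeing under (f, g) but not (f, h) = 6; under (f, h) but not (f, g) = 1.
Triple-agreement = agreement-in-(f, g) minus points that agree under (f, g) but not (f, h):
|Eq(f, g, h)| = 9 - 6 = 3
(cross-check via (f, h): 4 - 1 = 3.)

3


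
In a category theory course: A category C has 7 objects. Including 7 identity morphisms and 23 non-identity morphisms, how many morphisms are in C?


Each object has an identity morphism, giving 7 identities.
Adding the 23 non-identity morphisms:
Total = 7 + 23 = 30

30


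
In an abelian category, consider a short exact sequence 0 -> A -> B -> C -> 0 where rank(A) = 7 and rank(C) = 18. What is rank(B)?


For a short exact sequence 0 -> A -> B -> C -> 0,
rank is additive: rank(B) = rank(A) + rank(C).
rank(B) = 7 + 18 = 25

25


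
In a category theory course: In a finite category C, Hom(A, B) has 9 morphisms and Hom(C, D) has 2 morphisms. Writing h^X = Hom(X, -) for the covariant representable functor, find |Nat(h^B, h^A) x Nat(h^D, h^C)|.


By the Yoneda lemma, Nat(h^B, h^A) is isomorphic to Hom(A, B),
so |Nat(h^B, h^A)| = |Hom(A, B)| and |Nat(h^D, h^C)| = |Hom(C, D)|.
|Hom(A, B)| = 9, |Hom(C, D)| = 2.
|Nat(h^B, h^A) x Nat(h^D, h^C)| = 9 * 2 = 18

18


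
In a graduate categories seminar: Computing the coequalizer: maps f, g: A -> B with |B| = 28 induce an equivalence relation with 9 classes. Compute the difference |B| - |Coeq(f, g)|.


The coequalizer Coeq(f, g) = B / ~ has one element per equivalence class.
|B| = 28, |Coeq(f, g)| = 9.
|B| - |Coeq(f, g)| = 28 - 9 = 19.

19


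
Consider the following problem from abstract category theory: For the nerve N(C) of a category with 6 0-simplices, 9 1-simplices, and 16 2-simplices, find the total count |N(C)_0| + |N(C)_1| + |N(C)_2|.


The 2-skeleton of the nerve N(C) consists of simplices in dimensions 0, 1, 2:
  |N(C)_0| = 6 (objects)
  |N(C)_1| = 9 (morphisms)
  |N(C)_2| = 16 (composable pairs)
Total = 6 + 9 + 16 = 31

31


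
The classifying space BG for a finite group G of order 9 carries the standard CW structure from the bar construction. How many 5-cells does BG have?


In the bar-construction CW model of BG, the n-cells are indexed by
n-tuples [g_1|...|g_n] of non-identity elements of G (degenerate
simplices with some g_i = e do not contribute cells), so there are
(|G| - 1)^n n-cells.
For dim = 5 with |G| = 9:
cells = (9 - 1)^5 = 8^5 = 32768

32768


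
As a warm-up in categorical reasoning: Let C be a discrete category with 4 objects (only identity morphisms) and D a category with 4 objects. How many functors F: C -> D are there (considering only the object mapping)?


A functor from a discrete category C to D is determined by
where each object maps. Each of the 4 objects of C can map
to any of the 4 objects of D independently.
Number of functors = 4^4 = 256

256


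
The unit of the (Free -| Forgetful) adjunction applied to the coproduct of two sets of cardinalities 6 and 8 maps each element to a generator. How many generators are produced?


The unit eta_X: X -> U(F(X)) of the Free-Forgetful adjunction
maps each element of X to a generator of F(X). For X = S + T (disjoint
union in Set), |S + T| = |S| + |T|.
Total mappings = 6 + 8 = 14.

14


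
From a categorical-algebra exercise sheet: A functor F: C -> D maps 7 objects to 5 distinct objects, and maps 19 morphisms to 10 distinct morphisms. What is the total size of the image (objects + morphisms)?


The image of F consists of distinct objects and distinct morphisms.
|Im(F)| on objects = 5
|Im(F)| on morphisms = 10
Total image cardinality = 5 + 10 = 15

15


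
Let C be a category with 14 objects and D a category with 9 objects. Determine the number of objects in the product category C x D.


The product category C x D has objects that are pairs (c, d).
Number of pairs = |Ob(C)| * |Ob(D)| = 14 * 9 = 126

126


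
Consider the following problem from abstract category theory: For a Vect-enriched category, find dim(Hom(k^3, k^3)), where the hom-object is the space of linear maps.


In Vect-enriched categories, Hom(k^n, k^m) is the space of m x n matrices.
dim(Hom(k^3, k^3)) = 3 * 3 = 9

9


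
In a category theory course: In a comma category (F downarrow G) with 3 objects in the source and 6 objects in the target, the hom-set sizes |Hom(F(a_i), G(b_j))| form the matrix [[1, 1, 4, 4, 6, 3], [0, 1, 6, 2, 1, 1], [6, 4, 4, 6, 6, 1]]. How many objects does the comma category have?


Objects of (F downarrow G) are triples (a, b, h: F(a)->G(b)).
The count equals the sum of all entries in the hom-matrix.
sum(row 0) = 19
sum(row 1) = 11
sum(row 2) = 27
Grand total = 57

57


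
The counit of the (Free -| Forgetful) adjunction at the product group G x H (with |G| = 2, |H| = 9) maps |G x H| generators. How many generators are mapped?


The counit epsilon_K: F(U(K)) -> K of the Free-Forgetful adjunction
maps |K| generators of F(U(K)) into K. For K = G x H (the product group),
|G x H| = |G| * |H|.
Total generators mapped = 2 * 9 = 18.

18


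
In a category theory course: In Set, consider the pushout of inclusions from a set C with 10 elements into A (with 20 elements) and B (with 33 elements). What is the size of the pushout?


The pushout A +_C B identifies the images of C in A and B.
|A +_C B| = |A| + |B| - |C| (for injections).
= 20 + 33 - 10 = 43

43


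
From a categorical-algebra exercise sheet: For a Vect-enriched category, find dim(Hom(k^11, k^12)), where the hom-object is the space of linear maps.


In Vect-enriched categories, Hom(k^n, k^m) is the space of m x n matrices.
dim(Hom(k^11, k^12)) = 12 * 11 = 132

132


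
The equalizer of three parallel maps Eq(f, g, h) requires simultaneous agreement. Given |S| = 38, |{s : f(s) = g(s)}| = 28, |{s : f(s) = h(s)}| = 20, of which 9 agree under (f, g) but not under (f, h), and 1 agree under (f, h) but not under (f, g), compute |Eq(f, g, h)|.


Eq(f, g, h) is the triple-agreement set: points in S where all three
maps take the same value. Using inclusion-exclusion on the pairwise data:
Pair (f, g) agrees on 28 points; pair (f, h) on 20 points.
Points agreeing under (f, g) but not (f, h) = 9; under (f, h) but not (f, g) = 1.
Triple-agreement = agreement-in-(f, g) minus points that agree under (f, g) but not (f, h):
|Eq(f, g, h)| = 28 - 9 = 19
(cross-check via (f, h): 20 - 1 = 19.)

19


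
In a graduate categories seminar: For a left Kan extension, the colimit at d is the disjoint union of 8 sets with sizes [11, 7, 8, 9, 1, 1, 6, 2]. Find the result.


Pointwise, the left Kan extension (Lan_F H)(d) is the colimit, indexed
by the comma category (F downarrow d), of H composed with the
projection (F downarrow d) -> C. Here that colimit is given
as a coproduct (disjoint union) of sets, so its cardinality is the
sum of the sizes of the summands.
Coproduct of sets with sizes: 11 + 7 + 8 + 9 + 1 + 1 + 6 + 2
= 45

45


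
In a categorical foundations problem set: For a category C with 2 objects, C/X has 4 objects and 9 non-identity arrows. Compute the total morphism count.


In the slice category C/X, objects are morphisms to X.
Identity morphisms: 4 (one per object of C/X).
Non-identity morphisms: 9.
Total = 4 + 9 = 13

13


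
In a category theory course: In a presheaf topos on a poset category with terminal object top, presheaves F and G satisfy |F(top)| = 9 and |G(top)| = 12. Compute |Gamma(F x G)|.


Global sections of a presheaf on a poset with terminal top satisfy
Gamma(H) ~ H(top). Presheaves admit pointwise products, so
(F x G)(top) = F(top) x G(top) (Cartesian product).
|Gamma(F x G)| = |F(top)| * |G(top)| = 9 * 12 = 108.

108


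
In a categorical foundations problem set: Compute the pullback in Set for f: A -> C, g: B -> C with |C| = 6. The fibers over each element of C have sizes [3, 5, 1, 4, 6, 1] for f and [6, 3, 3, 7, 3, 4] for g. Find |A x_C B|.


The pullback A x_C B consists of pairs (a, b) with f(a) = g(b).
For each element c in C, the fiber product has |f^-1(c)| * |g^-1(c)| elements.
Summing over C: 3 * 6 + 5 * 3 + 1 * 3 + 4 * 7 + 6 * 3 + 1 * 4
= 18 + 15 + 3 + 28 + 18 + 4 = 86

86


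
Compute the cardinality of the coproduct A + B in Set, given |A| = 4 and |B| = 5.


In Set, the coproduct A + B is the disjoint union.
|A + B| = |A| + |B| = 4 + 5 = 9

9


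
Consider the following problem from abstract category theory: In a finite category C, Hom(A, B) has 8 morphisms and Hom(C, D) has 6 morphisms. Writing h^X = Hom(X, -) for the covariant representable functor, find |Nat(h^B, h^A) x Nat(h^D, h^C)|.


By the Yoneda lemma, Nat(h^B, h^A) is isomorphic to Hom(A, B),
so |Nat(h^B, h^A)| = |Hom(A, B)| and |Nat(h^D, h^C)| = |Hom(C, D)|.
|Hom(A, B)| = 8, |Hom(C, D)| = 6.
|Nat(h^B, h^A) x Nat(h^D, h^C)| = 8 * 6 = 48

48


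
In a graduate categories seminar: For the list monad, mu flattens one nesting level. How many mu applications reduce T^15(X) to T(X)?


Each application of mu: T^2 -> T removes one layer of nesting.
Starting at depth 15 (i.e., T^15(X)), we need to reach T(X).
Number of mu applications = 15 - 1 = 14

14


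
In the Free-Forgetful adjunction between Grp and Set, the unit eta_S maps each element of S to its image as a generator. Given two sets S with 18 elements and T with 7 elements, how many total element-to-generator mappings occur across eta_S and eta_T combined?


The unit eta_X: X -> U(F(X)) of the Free-Forgetful adjunction
maps each element of X to a generator of F(X). For X = S + T (disjoint
union in Set), |S + T| = |S| + |T|.
Total mappings = 18 + 7 = 25.

25


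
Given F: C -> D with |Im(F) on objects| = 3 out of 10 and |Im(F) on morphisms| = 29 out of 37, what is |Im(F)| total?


The image of F consists of distinct objects and distinct morphisms.
|Im(F)| on objects = 3
|Im(F)| on morphisms = 29
Total image cardinality = 3 + 29 = 32

32


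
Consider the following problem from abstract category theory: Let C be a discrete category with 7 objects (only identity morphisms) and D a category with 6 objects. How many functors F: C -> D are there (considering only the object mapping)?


A functor from a discrete category C to D is determined by
where each object maps. Each of the 7 objects of C can map
to any of the 6 objects of D independently.
Number of functors = 6^7 = 279936

279936


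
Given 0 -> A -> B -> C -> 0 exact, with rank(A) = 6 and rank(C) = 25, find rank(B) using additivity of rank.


For a short exact sequence 0 -> A -> B -> C -> 0,
rank is additive: rank(B) = rank(A) + rank(C).
rank(B) = 6 + 25 = 31

31


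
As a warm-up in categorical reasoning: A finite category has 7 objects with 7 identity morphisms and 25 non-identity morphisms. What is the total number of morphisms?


Each object has an identity morphism, giving 7 identities.
Adding the 25 non-identity morphisms:
Total = 7 + 25 = 32

32


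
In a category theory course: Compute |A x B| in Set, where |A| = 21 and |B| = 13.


In Set, the product A x B is the Cartesian product.
By the universal property, |A x B| = |A| * |B|.
|A x B| = 21 * 13 = 273

273


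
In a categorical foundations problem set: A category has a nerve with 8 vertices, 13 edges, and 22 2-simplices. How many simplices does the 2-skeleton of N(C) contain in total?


The 2-skeleton of the nerve N(C) consists of simplices in dimensions 0, 1, 2:
  |N(C)_0| = 8 (objects)
  |N(C)_1| = 13 (morphisms)
  |N(C)_2| = 22 (composable pairs)
Total = 8 + 13 + 22 = 43

43


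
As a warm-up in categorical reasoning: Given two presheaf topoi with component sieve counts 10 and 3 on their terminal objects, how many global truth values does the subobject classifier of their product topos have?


In a product of presheaf topoi E_1 x E_2, the subobject classifier
is Omega = Omega_1 x Omega_2 (componentwise), so
|Omega(top)| = |Omega_1(top_1)| * |Omega_2(top_2)|.
= 10 * 3 = 30.

30


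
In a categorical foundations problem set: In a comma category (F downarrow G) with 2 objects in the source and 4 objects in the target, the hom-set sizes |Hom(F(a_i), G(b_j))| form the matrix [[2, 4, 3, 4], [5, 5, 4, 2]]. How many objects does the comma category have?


Objects of (F downarrow G) are triples (a, b, h: F(a)->G(b)).
The count equals the sum of all entries in the hom-matrix.
sum(row 0) = 13
sum(row 1) = 16
Grand total = 29

29


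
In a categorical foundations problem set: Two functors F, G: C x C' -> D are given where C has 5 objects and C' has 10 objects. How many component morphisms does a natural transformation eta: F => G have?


A natural transformation eta: F => G assigns one component morphism per
object of the domain category.
The domain is the product category C x C', so
|Ob(C x C')| = |Ob(C)| * |Ob(C')| = 5 * 10 = 50.
Therefore eta has 50 component morphisms.

50


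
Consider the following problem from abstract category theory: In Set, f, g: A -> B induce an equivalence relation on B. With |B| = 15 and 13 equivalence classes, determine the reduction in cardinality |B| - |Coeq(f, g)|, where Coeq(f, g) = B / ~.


The coequalizer Coeq(f, g) = B / ~ has one element per equivalence class.
|B| = 15, |Coeq(f, g)| = 13.
|B| - |Coeq(f, g)| = 15 - 13 = 2.

2


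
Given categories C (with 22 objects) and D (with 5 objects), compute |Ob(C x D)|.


The product category C x D has objects that are pairs (c, d).
Number of pairs = |Ob(C)| * |Ob(D)| = 22 * 5 = 110

110


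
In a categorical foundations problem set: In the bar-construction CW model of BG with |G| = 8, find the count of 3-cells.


In the bar-construction CW model of BG, the n-cells are indexed by
n-tuples [g_1|...|g_n] of non-identity elements of G (degenerate
simplices with some g_i = e do not contribute cells), so there are
(|G| - 1)^n n-cells.
For dim = 3 with |G| = 8:
cells = (8 - 1)^3 = 7^3 = 343

343


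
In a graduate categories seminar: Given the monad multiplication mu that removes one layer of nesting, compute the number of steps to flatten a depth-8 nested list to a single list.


Each application of mu: T^2 -> T removes one layer of nesting.
Starting at depth 8 (i.e., T^8(X)), we need to reach T(X).
Number of mu applications = 8 - 1 = 7

7


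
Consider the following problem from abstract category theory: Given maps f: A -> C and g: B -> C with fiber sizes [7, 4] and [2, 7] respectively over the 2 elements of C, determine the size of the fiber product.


The pullback A x_C B consists of pairs (a, b) with f(a) = g(b).
For each element c in C, the fiber product has |f^-1(c)| * |g^-1(c)| elements.
Summing over C: 7 * 2 + 4 * 7
= 14 + 28 = 42

42


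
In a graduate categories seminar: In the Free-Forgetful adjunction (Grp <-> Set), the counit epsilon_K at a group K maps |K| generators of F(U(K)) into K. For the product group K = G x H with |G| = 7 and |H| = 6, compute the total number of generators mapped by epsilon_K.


The counit epsilon_K: F(U(K)) -> K of the Free-Forgetful adjunction
maps |K| generators of F(U(K)) into K. For K = G x H (the product group),
|G x H| = |G| * |H|.
Total generators mapped = 7 * 6 = 42.

42


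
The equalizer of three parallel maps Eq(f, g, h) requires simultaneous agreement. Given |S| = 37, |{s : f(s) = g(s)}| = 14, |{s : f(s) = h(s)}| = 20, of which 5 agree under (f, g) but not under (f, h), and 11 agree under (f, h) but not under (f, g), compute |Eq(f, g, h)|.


Eq(f, g, h) is the triple-agreement set: points in S where all three
maps take the same value. Using inclusion-exclusion on the pairwise data:
Pair (f, g) agrees on 14 points; pair (f, h) on 20 points.
Points agreeing under (f, g) but not (f, h) = 5; under (f, h) but not (f, g) = 11.
Triple-agreement = agreement-in-(f, g) minus points that agree under (f, g) but not (f, h):
|Eq(f, g, h)| = 14 - 5 = 9
(cross-check via (f, h): 20 - 11 = 9.)

9


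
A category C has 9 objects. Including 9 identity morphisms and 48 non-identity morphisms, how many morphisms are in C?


Each object has an identity morphism, giving 9 identities.
Adding the 48 non-identity morphisms:
Total = 9 + 48 = 57

57


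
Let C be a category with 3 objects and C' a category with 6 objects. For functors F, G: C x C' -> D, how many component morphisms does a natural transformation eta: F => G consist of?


A natural transformation eta: F => G assigns one component morphism per
object of the domain category.
The domain is the product category C x C', so
|Ob(C x C')| = |Ob(C)| * |Ob(C')| = 3 * 6 = 18.
Therefore eta has 18 component morphisms.

18


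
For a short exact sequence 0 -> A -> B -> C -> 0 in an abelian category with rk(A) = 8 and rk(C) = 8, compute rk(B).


For a short exact sequence 0 -> A -> B -> C -> 0,
rank is additive: rank(B) = rank(A) + rank(C).
rank(B) = 8 + 8 = 16

16


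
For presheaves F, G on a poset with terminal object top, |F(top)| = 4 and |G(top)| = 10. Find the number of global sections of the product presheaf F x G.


Global sections of a presheaf on a poset with terminal top satisfy
Gamma(H) ~ H(top). Presheaves admit pointwise products, so
(F x G)(top) = F(top) x G(top) (Cartesian product).
|Gamma(F x G)| = |F(top)| * |G(top)| = 4 * 10 = 40.

40


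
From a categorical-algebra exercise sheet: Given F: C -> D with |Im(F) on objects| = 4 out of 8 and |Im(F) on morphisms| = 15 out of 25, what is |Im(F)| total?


The image of F consists of distinct objects and distinct morphisms.
|Im(F)| on objects = 4
|Im(F)| on morphisms = 15
Total image cardinality = 4 + 15 = 19

19


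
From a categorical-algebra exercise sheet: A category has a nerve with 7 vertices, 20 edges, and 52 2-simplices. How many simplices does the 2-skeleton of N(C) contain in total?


The 2-skeleton of the nerve N(C) consists of simplices in dimensions 0, 1, 2:
  |N(C)_0| = 7 (objects)
  |N(C)_1| = 20 (morphisms)
  |N(C)_2| = 52 (composable pairs)
Total = 7 + 20 + 52 = 79

79
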